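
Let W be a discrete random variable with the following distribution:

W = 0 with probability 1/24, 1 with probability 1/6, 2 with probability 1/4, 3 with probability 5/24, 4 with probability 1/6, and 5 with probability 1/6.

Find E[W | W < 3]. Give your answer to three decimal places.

P(W < 3) = 1/24 + 1/6 + 1/4 = 11/24.
E[W | W < 3] = [0·1/24 + 1·1/6 + 2·1/4] / (11/24)
 = 2/3 / (11/24)
 = 16/11

1.455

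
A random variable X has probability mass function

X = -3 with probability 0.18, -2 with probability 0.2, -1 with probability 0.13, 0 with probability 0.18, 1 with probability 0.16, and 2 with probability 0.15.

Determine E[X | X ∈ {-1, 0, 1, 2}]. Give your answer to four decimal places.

P(X ∈ {-1, 0, 1, 2}) = 0.13 + 0.18 + 0.16 + 0.15 = 0.62.
E[X | X ∈ {-1, 0, 1, 2}] = [(-1)·0.13 + 0·0.18 + 1·0.16 + 2·0.15] / 0.62
 = 0.33 / 0.62
 = 33/62

0.5323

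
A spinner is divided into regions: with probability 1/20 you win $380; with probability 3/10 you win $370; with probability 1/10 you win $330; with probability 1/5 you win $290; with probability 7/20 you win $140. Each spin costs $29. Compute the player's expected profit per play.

241

E[payout] = 380·1/20 + 370·3/10 + 330·1/10 + 290·1/5 + 140·7/20
 = 19 + 111 + 33 + 58 + 49
 = 270
Net = 270 - 29 = 241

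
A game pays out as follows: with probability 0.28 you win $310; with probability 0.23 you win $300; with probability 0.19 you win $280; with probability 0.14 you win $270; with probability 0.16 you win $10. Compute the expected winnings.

E[payout] = 310·0.28 + 300·0.23 + 280·0.19 + 270·0.14 + 10·0.16
 = 86.8 + 69 + 53.2 + 37.8 + 1.6
 = 248.4

248.4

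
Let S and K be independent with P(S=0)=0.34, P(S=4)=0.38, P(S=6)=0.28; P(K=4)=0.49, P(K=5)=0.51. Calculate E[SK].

E[SK] = Σ_s Σ_k sk · P(S=s)P(K=k)
 = 0·0.1666 + 0·0.1734 + 16·0.1862 + 20·0.1938 + 24·0.1372 + 30·0.1428
 = 0 + 0 + 2.9792 + 3.876 + 3.2928 + 4.284
 = 14.432

14.432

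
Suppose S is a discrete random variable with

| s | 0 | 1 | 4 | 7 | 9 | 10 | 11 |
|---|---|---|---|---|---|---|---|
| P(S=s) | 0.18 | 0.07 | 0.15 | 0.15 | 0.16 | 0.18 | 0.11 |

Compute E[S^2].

54.09

E[S^2] = Σ s^2·P(S=s)
 = 0·0.18 + 1·0.07 + 16·0.15 + 49·0.15 + 81·0.16 + 100·0.18 + 121·0.11
 = 0 + 0.07 + 2.4 + 7.35 + 12.96 + 18 + 13.31
 = 54.09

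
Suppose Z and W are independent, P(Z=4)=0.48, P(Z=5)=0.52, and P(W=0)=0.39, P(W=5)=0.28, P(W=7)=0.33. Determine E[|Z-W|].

E[|Z-W|] = Σ_z Σ_w |z-w| · P(Z=z)P(W=w)
 = 4·0.1872 + 1·0.1344 + 3·0.1584 + 5·0.2028 + 0·0.1456 + 2·0.1716
 = 0.7488 + 0.1344 + 0.4752 + 1.014 + 0 + 0.3432
 = 2.7156

2.7156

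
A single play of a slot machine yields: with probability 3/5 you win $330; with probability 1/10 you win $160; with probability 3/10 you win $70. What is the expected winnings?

235

E[payout] = 330·3/5 + 160·1/10 + 70·3/10
 = 198 + 16 + 21
 = 235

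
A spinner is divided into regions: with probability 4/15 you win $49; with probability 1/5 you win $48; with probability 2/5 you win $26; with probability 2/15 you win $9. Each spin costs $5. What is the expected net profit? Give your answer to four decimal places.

E[payout] = 49·4/15 + 48·1/5 + 26·2/5 + 9·2/15
 = 196/15 + 48/5 + 52/5 + 6/5
 = 514/15
Net = 514/15 - 5 = 439/15

29.2667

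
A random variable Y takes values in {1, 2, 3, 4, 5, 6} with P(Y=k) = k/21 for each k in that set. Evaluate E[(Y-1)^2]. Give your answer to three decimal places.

E[(Y-1)^2] = Σ (y-1)^2·P(Y=y)
 = 0·1/21 + 1·2/21 + 4·1/7 + 9·4/21 + 16·5/21 + 25·2/7
 = 0 + 2/21 + 4/7 + 12/7 + 80/21 + 50/7
 = 40/3

13.333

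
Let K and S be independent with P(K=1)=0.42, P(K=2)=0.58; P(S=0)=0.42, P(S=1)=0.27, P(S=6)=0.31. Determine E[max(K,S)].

2.9502

E[max(K,S)] = Σ_k Σ_s max(k,s) · P(K=k)P(S=s)
 = 1·0.1764 + 1·0.1134 + 6·0.1302 + 2·0.2436 + 2·0.1566 + 6·0.1798
 = 0.1764 + 0.1134 + 0.7812 + 0.4872 + 0.3132 + 1.0788
 = 2.9502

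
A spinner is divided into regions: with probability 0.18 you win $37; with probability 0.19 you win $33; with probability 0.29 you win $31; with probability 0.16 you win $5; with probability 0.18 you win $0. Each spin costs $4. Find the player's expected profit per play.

E[payout] = 37·0.18 + 33·0.19 + 31·0.29 + 5·0.16 + 0·0.18
 = 6.66 + 6.27 + 8.99 + 0.8 + 0
 = 22.72
Net = 22.72 - 4 = 18.72

18.72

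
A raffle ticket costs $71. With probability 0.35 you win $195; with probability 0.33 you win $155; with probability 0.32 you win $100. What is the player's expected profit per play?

E[payout] = 195·0.35 + 155·0.33 + 100·0.32
 = 68.25 + 51.15 + 32
 = 151.4
Net = 151.4 - 71 = 80.4

80.4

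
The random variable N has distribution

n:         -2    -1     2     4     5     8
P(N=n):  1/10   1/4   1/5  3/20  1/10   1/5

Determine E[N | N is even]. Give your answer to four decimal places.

3.6923

P(N is even) = 1/10 + 1/5 + 3/20 + 1/5 = 13/20.
E[N | N is even] = [(-2)·1/10 + 2·1/5 + 4·3/20 + 8·1/5] / (13/20)
 = 12/5 / (13/20)
 = 48/13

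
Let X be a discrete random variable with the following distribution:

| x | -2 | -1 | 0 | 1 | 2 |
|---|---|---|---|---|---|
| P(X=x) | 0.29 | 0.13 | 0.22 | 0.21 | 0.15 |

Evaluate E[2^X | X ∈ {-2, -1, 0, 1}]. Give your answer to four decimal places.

P(X ∈ {-2, -1, 0, 1}) = 0.29 + 0.13 + 0.22 + 0.21 = 0.85.
E[2^X | X ∈ {-2, -1, 0, 1}] = [0.25·0.29 + 0.5·0.13 + 1·0.22 + 2·0.21] / 0.85
 = 0.7775 / 0.85
 = 311/340

0.9147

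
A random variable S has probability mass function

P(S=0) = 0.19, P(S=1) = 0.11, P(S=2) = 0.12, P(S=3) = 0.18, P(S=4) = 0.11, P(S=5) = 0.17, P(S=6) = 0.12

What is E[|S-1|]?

E[|S-1|] = Σ |s-1|·P(S=s)
 = 1·0.19 + 0·0.11 + 1·0.12 + 2·0.18 + 3·0.11 + 4·0.17 + 5·0.12
 = 0.19 + 0 + 0.12 + 0.36 + 0.33 + 0.68 + 0.6
 = 2.28

2.28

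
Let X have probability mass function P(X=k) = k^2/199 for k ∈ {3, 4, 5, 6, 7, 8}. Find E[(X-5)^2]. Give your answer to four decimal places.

E[(X-5)^2] = Σ (x-5)^2·P(X=x)
 = 4·9/199 + 1·16/199 + 0·25/199 + 1·36/199 + 4·49/199 + 9·64/199
 = 36/199 + 16/199 + 0 + 36/199 + 196/199 + 576/199
 = 860/199

4.3216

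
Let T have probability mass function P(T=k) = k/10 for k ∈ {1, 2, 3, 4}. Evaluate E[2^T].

9.8

E[2^T] = Σ 2^t·P(T=t)
 = 2·1/10 + 4·1/5 + 8·3/10 + 16·2/5
 = 1/5 + 4/5 + 12/5 + 32/5
 = 49/5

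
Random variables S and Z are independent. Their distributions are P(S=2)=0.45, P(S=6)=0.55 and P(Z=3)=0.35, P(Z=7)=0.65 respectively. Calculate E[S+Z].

9.8

E[S+Z] = Σ_s Σ_z (s+z) · P(S=s)P(Z=z)
 = 5·0.1575 + 9·0.2925 + 9·0.1925 + 13·0.3575
 = 0.7875 + 2.6325 + 1.7325 + 4.6475
 = 9.8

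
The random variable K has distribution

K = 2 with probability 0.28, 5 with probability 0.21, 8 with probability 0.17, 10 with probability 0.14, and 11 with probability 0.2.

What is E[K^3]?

E[K^3] = Σ k^3·P(K=k)
 = 8·0.28 + 125·0.21 + 512·0.17 + 1000·0.14 + 1331·0.2
 = 2.24 + 26.25 + 87.04 + 140 + 266.2
 = 521.73

521.73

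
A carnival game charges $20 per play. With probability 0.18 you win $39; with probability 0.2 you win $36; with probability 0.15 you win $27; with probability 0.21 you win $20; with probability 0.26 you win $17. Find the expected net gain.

E[payout] = 39·0.18 + 36·0.2 + 27·0.15 + 20·0.21 + 17·0.26
 = 7.02 + 7.2 + 4.05 + 4.2 + 4.42
 = 26.89
Net = 26.89 - 20 = 6.89

6.89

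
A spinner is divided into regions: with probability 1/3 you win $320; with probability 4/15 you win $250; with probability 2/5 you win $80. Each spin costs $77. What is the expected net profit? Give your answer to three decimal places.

128.333

E[payout] = 320·1/3 + 250·4/15 + 80·2/5
 = 320/3 + 200/3 + 32
 = 616/3
Net = 616/3 - 77 = 385/3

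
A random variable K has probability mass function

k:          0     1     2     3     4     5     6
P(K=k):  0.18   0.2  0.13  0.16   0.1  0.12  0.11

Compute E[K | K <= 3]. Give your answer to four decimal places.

P(K <= 3) = 0.18 + 0.2 + 0.13 + 0.16 = 0.67.
E[K | K <= 3] = [0·0.18 + 1·0.2 + 2·0.13 + 3·0.16] / 0.67
 = 0.94 / 0.67
 = 94/67

1.4030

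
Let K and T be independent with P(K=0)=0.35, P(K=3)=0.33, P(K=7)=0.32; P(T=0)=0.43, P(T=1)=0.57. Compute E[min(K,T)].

0.3705

E[min(K,T)] = Σ_k Σ_t min(k,t) · P(K=k)P(T=t)
 = 0·0.1505 + 0·0.1995 + 0·0.1419 + 1·0.1881 + 0·0.1376 + 1·0.1824
 = 0 + 0 + 0 + 0.1881 + 0 + 0.1824
 = 0.3705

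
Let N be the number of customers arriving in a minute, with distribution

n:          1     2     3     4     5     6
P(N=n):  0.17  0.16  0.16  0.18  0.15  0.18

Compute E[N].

3.52

E[N] = Σ n·P(N=n)
 = 1·0.17 + 2·0.16 + 3·0.16 + 4·0.18 + 5·0.15 + 6·0.18
 = 0.17 + 0.32 + 0.48 + 0.72 + 0.75 + 1.08
 = 3.52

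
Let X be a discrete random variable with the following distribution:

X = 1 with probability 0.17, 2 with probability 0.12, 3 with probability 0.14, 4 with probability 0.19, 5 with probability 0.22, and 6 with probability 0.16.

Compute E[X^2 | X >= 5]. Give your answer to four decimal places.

29.6316

P(X >= 5) = 0.22 + 0.16 = 0.38.
E[X^2 | X >= 5] = [25·0.22 + 36·0.16] / 0.38
 = 11.26 / 0.38
 = 563/19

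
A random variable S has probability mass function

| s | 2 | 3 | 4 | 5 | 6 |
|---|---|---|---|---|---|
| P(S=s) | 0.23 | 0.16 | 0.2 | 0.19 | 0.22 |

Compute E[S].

E[S] = Σ s·P(S=s)
 = 2·0.23 + 3·0.16 + 4·0.2 + 5·0.19 + 6·0.22
 = 0.46 + 0.48 + 0.8 + 0.95 + 1.32
 = 4.01

4.01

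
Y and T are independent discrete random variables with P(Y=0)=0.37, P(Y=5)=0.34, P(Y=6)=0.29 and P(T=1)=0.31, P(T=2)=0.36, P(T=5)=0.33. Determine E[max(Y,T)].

E[max(Y,T)] = Σ_y Σ_t max(y,t) · P(Y=y)P(T=t)
 = 1·0.1147 + 2·0.1332 + 5·0.1221 + 5·0.1054 + 5·0.1224 + 5·0.1122 + 6·0.0899 + 6·0.1044 + 6·0.0957
 = 0.1147 + 0.2664 + 0.6105 + 0.527 + 0.612 + 0.561 + 0.5394 + 0.6264 + 0.5742
 = 4.4316

4.4316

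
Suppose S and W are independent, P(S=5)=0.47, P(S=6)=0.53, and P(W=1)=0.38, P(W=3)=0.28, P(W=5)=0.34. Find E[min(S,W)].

E[min(S,W)] = Σ_s Σ_w min(s,w) · P(S=s)P(W=w)
 = 1·0.1786 + 3·0.1316 + 5·0.1598 + 1·0.2014 + 3·0.1484 + 5·0.1802
 = 0.1786 + 0.3948 + 0.799 + 0.2014 + 0.4452 + 0.901
 = 2.92

2.92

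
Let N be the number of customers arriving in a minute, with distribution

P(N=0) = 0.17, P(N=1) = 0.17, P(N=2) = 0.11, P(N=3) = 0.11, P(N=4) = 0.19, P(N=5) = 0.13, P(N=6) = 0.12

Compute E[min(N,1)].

0.83

E[min(N,1)] = Σ min(n,1)·P(N=n)
 = 0·0.17 + 1·0.17 + 1·0.11 + 1·0.11 + 1·0.19 + 1·0.13 + 1·0.12
 = 0 + 0.17 + 0.11 + 0.11 + 0.19 + 0.13 + 0.12
 = 0.83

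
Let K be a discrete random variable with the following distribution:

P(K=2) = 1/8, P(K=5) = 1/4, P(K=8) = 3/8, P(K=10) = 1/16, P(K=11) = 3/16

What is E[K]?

E[K] = Σ k·P(K=k)
 = 2·1/8 + 5·1/4 + 8·3/8 + 10·1/16 + 11·3/16
 = 1/4 + 5/4 + 3 + 5/8 + 33/16
 = 115/16

7.1875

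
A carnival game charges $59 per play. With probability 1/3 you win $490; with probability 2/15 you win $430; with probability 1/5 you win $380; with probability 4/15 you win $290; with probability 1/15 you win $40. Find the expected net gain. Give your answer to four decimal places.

E[payout] = 490·1/3 + 430·2/15 + 380·1/5 + 290·4/15 + 40·1/15
 = 490/3 + 172/3 + 76 + 232/3 + 8/3
 = 1130/3
Net = 1130/3 - 59 = 953/3

317.6667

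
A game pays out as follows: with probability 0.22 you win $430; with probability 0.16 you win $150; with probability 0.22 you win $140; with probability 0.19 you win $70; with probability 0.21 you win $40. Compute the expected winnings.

E[payout] = 430·0.22 + 150·0.16 + 140·0.22 + 70·0.19 + 40·0.21
 = 94.6 + 24 + 30.8 + 13.3 + 8.4
 = 171.1

171.1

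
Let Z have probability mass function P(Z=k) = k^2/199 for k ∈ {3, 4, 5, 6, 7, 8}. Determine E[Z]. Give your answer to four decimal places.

E[Z] = Σ z·P(Z=z)
 = 3·9/199 + 4·16/199 + 5·25/199 + 6·36/199 + 7·49/199 + 8·64/199
 = 27/199 + 64/199 + 125/199 + 216/199 + 343/199 + 512/199
 = 1287/199

6.4673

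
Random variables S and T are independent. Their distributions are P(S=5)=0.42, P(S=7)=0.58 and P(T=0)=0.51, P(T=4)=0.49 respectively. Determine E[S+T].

8.12

E[S+T] = Σ_s Σ_t (s+t) · P(S=s)P(T=t)
 = 5·0.2142 + 9·0.2058 + 7·0.2958 + 11·0.2842
 = 1.071 + 1.8522 + 2.0706 + 3.1262
 = 8.12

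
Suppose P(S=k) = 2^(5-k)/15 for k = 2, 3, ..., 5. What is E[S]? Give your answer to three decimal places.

E[S] = Σ s·P(S=s)
 = 2·8/15 + 3·4/15 + 4·2/15 + 5·1/15
 = 16/15 + 4/5 + 8/15 + 1/3
 = 41/15

2.733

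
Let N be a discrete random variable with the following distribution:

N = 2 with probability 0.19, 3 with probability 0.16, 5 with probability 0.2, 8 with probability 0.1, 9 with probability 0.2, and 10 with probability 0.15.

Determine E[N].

E[N] = Σ n·P(N=n)
 = 2·0.19 + 3·0.16 + 5·0.2 + 8·0.1 + 9·0.2 + 10·0.15
 = 0.38 + 0.48 + 1 + 0.8 + 1.8 + 1.5
 = 5.96

5.96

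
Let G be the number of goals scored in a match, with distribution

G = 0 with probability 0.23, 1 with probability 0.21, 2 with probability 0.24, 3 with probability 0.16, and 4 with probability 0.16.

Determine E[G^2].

E[G^2] = Σ g^2·P(G=g)
 = 0·0.23 + 1·0.21 + 4·0.24 + 9·0.16 + 16·0.16
 = 0 + 0.21 + 0.96 + 1.44 + 2.56
 = 5.17

5.17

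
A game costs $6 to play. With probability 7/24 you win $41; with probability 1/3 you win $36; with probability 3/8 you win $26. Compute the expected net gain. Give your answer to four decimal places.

E[payout] = 41·7/24 + 36·1/3 + 26·3/8
 = 287/24 + 12 + 39/4
 = 809/24
Net = 809/24 - 6 = 665/24

27.7083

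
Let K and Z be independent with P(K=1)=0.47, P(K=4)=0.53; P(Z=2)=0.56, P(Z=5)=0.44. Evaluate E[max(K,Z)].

E[max(K,Z)] = Σ_k Σ_z max(k,z) · P(K=k)P(Z=z)
 = 2·0.2632 + 5·0.2068 + 4·0.2968 + 5·0.2332
 = 0.5264 + 1.034 + 1.1872 + 1.166
 = 3.9136

3.9136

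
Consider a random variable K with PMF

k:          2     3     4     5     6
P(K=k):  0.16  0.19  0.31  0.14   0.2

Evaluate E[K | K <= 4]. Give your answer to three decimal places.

P(K <= 4) = 0.16 + 0.19 + 0.31 = 0.66.
E[K | K <= 4] = [2·0.16 + 3·0.19 + 4·0.31] / 0.66
 = 2.13 / 0.66
 = 71/22

3.227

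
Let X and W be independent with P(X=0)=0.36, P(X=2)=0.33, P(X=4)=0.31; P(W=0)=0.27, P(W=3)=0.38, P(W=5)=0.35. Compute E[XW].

E[XW] = Σ_x Σ_w xw · P(X=x)P(W=w)
 = 0·0.0972 + 0·0.1368 + 0·0.126 + 0·0.0891 + 6·0.1254 + 10·0.1155 + 0·0.0837 + 12·0.1178 + 20·0.1085
 = 0 + 0 + 0 + 0 + 0.7524 + 1.155 + 0 + 1.4136 + 2.17
 = 5.491

5.491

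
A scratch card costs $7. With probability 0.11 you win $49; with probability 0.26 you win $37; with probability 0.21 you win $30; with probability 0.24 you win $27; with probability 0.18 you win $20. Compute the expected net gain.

24.39

E[payout] = 49·0.11 + 37·0.26 + 30·0.21 + 27·0.24 + 20·0.18
 = 5.39 + 9.62 + 6.3 + 6.48 + 3.6
 = 31.39
Net = 31.39 - 7 = 24.39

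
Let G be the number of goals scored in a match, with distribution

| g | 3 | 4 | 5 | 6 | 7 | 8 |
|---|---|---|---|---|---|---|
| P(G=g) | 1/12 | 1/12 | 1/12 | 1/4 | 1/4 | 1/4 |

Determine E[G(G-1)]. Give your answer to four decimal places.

E[G(G-1)] = Σ g(g-1)·P(G=g)
 = 6·1/12 + 12·1/12 + 20·1/12 + 30·1/4 + 42·1/4 + 56·1/4
 = 1/2 + 1 + 5/3 + 15/2 + 21/2 + 14
 = 211/6

35.1667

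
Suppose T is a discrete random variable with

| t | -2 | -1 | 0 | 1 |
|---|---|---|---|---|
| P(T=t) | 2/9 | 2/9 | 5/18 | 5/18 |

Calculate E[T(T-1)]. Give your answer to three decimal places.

1.778

E[T(T-1)] = Σ t(t-1)·P(T=t)
 = 6·2/9 + 2·2/9 + 0·5/18 + 0·5/18
 = 4/3 + 4/9 + 0 + 0
 = 16/9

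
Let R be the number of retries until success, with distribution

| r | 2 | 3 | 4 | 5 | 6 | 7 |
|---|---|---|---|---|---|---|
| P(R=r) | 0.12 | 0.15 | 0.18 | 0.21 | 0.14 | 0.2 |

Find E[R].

E[R] = Σ r·P(R=r)
 = 2·0.12 + 3·0.15 + 4·0.18 + 5·0.21 + 6·0.14 + 7·0.2
 = 0.24 + 0.45 + 0.72 + 1.05 + 0.84 + 1.4
 = 4.7

4.7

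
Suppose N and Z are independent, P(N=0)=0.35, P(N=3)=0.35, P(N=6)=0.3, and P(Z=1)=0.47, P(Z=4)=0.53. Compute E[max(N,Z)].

3.942

E[max(N,Z)] = Σ_n Σ_z max(n,z) · P(N=n)P(Z=z)
 = 1·0.1645 + 4·0.1855 + 3·0.1645 + 4·0.1855 + 6·0.141 + 6·0.159
 = 0.1645 + 0.742 + 0.4935 + 0.742 + 0.846 + 0.954
 = 3.942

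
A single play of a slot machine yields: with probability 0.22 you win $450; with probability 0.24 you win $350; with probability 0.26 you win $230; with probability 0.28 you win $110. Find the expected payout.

273.6

E[payout] = 450·0.22 + 350·0.24 + 230·0.26 + 110·0.28
 = 99 + 84 + 59.8 + 30.8
 = 273.6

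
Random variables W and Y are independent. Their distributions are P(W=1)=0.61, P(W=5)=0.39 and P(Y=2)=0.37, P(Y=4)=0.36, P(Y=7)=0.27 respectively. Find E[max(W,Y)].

4.6433

E[max(W,Y)] = Σ_w Σ_y max(w,y) · P(W=w)P(Y=y)
 = 2·0.2257 + 4·0.2196 + 7·0.1647 + 5·0.1443 + 5·0.1404 + 7·0.1053
 = 0.4514 + 0.8784 + 1.1529 + 0.7215 + 0.702 + 0.7371
 = 4.6433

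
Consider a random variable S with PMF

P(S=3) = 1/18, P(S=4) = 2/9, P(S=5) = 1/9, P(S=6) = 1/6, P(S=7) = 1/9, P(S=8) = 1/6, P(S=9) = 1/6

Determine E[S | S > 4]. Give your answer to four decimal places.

7.1538

P(S > 4) = 1/9 + 1/6 + 1/9 + 1/6 + 1/6 = 13/18.
E[S | S > 4] = [5·1/9 + 6·1/6 + 7·1/9 + 8·1/6 + 9·1/6] / (13/18)
 = 31/6 / (13/18)
 = 93/13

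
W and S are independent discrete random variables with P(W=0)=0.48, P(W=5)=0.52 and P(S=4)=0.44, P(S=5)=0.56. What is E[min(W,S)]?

E[min(W,S)] = Σ_w Σ_s min(w,s) · P(W=w)P(S=s)
 = 0·0.2112 + 0·0.2688 + 4·0.2288 + 5·0.2912
 = 0 + 0 + 0.9152 + 1.456
 = 2.3712

2.3712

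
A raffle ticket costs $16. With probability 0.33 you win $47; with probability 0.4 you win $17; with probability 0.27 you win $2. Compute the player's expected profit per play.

E[payout] = 47·0.33 + 17·0.4 + 2·0.27
 = 15.51 + 6.8 + 0.54
 = 22.85
Net = 22.85 - 16 = 6.85

6.85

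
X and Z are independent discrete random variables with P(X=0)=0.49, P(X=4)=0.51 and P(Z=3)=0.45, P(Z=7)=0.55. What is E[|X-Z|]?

3.619

E[|X-Z|] = Σ_x Σ_z |x-z| · P(X=x)P(Z=z)
 = 3·0.2205 + 7·0.2695 + 1·0.2295 + 3·0.2805
 = 0.6615 + 1.8865 + 0.2295 + 0.8415
 = 3.619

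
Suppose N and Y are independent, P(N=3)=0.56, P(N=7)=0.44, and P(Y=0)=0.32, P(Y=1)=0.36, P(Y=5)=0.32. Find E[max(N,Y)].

E[max(N,Y)] = Σ_n Σ_y max(n,y) · P(N=n)P(Y=y)
 = 3·0.1792 + 3·0.2016 + 5·0.1792 + 7·0.1408 + 7·0.1584 + 7·0.1408
 = 0.5376 + 0.6048 + 0.896 + 0.9856 + 1.1088 + 0.9856
 = 5.1184

5.1184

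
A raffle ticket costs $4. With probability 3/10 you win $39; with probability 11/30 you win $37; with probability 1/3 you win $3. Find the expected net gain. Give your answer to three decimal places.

22.267

E[payout] = 39·3/10 + 37·11/30 + 3·1/3
 = 117/10 + 407/30 + 1
 = 394/15
Net = 394/15 - 4 = 334/15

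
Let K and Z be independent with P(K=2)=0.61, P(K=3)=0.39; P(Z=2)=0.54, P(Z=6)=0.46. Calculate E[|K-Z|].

1.8712

E[|K-Z|] = Σ_k Σ_z |k-z| · P(K=k)P(Z=z)
 = 0·0.3294 + 4·0.2806 + 1·0.2106 + 3·0.1794
 = 0 + 1.1224 + 0.2106 + 0.5382
 = 1.8712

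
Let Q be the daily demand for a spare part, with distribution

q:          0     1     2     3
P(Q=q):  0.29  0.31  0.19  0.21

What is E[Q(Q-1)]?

1.64

E[Q(Q-1)] = Σ q(q-1)·P(Q=q)
 = 0·0.29 + 0·0.31 + 2·0.19 + 6·0.21
 = 0 + 0 + 0.38 + 1.26
 = 1.64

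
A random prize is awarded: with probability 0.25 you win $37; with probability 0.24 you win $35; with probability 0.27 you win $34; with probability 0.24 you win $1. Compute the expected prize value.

27.07

E[payout] = 37·0.25 + 35·0.24 + 34·0.27 + 1·0.24
 = 9.25 + 8.4 + 9.18 + 0.24
 = 27.07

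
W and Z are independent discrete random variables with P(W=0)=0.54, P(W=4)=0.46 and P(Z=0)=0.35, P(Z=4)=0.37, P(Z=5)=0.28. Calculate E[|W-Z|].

E[|W-Z|] = Σ_w Σ_z |w-z| · P(W=w)P(Z=z)
 = 0·0.189 + 4·0.1998 + 5·0.1512 + 4·0.161 + 0·0.1702 + 1·0.1288
 = 0 + 0.7992 + 0.756 + 0.644 + 0 + 0.1288
 = 2.328

2.328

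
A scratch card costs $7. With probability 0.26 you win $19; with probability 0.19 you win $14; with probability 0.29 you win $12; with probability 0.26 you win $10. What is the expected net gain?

6.68

E[payout] = 19·0.26 + 14·0.19 + 12·0.29 + 10·0.26
 = 4.94 + 2.66 + 3.48 + 2.6
 = 13.68
Net = 13.68 - 7 = 6.68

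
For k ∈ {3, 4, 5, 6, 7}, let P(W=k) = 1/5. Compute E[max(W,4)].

5.2

E[max(W,4)] = Σ max(w,4)·P(W=w)
 = 4·1/5 + 4·1/5 + 5·1/5 + 6·1/5 + 7·1/5
 = 4/5 + 4/5 + 1 + 6/5 + 7/5
 = 26/5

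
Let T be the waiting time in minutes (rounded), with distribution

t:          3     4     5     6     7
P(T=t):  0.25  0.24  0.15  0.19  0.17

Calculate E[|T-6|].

E[|T-6|] = Σ |t-6|·P(T=t)
 = 3·0.25 + 2·0.24 + 1·0.15 + 0·0.19 + 1·0.17
 = 0.75 + 0.48 + 0.15 + 0 + 0.17
 = 1.55

1.55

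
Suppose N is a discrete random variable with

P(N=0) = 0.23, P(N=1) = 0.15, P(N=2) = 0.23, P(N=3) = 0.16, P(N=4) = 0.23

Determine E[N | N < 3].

P(N < 3) = 0.23 + 0.15 + 0.23 = 0.61.
E[N | N < 3] = [0·0.23 + 1·0.15 + 2·0.23] / 0.61
 = 0.61 / 0.61
 = 1

1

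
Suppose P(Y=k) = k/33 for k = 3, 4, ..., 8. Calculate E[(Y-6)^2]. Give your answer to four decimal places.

2.6364

E[(Y-6)^2] = Σ (y-6)^2·P(Y=y)
 = 9·1/11 + 4·4/33 + 1·5/33 + 0·2/11 + 1·7/33 + 4·8/33
 = 9/11 + 16/33 + 5/33 + 0 + 7/33 + 32/33
 = 29/11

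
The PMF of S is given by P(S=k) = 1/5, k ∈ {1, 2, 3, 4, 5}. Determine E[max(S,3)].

E[max(S,3)] = Σ max(s,3)·P(S=s)
 = 3·1/5 + 3·1/5 + 3·1/5 + 4·1/5 + 5·1/5
 = 3/5 + 3/5 + 3/5 + 4/5 + 1
 = 18/5

3.6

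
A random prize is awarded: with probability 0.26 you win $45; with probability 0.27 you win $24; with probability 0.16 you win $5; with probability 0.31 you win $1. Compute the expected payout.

E[payout] = 45·0.26 + 24·0.27 + 5·0.16 + 1·0.31
 = 11.7 + 6.48 + 0.8 + 0.31
 = 19.29

19.29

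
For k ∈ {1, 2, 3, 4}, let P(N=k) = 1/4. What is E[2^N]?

E[2^N] = Σ 2^n·P(N=n)
 = 2·1/4 + 4·1/4 + 8·1/4 + 16·1/4
 = 1/2 + 1 + 2 + 4
 = 15/2

7.5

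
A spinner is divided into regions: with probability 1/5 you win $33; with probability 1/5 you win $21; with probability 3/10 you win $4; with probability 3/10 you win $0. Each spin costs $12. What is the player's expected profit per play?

E[payout] = 33·1/5 + 21·1/5 + 4·3/10 + 0·3/10
 = 33/5 + 21/5 + 6/5 + 0
 = 12
Net = 12 - 12 = 0

0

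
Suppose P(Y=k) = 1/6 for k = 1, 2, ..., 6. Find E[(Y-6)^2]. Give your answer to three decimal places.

9.167

E[(Y-6)^2] = Σ (y-6)^2·P(Y=y)
 = 25·1/6 + 16·1/6 + 9·1/6 + 4·1/6 + 1·1/6 + 0·1/6
 = 25/6 + 8/3 + 3/2 + 2/3 + 1/6 + 0
 = 55/6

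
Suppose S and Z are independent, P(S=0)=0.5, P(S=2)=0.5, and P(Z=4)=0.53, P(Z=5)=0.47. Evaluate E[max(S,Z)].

4.47

E[max(S,Z)] = Σ_s Σ_z max(s,z) · P(S=s)P(Z=z)
 = 4·0.265 + 5·0.235 + 4·0.265 + 5·0.235
 = 1.06 + 1.175 + 1.06 + 1.175
 = 4.47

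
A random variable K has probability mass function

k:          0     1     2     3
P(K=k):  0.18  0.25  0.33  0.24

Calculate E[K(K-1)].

E[K(K-1)] = Σ k(k-1)·P(K=k)
 = 0·0.18 + 0·0.25 + 2·0.33 + 6·0.24
 = 0 + 0 + 0.66 + 1.44
 = 2.1

2.1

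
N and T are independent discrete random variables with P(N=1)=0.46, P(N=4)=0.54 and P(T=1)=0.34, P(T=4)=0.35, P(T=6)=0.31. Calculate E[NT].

9.432

E[NT] = Σ_n Σ_t nt · P(N=n)P(T=t)
 = 1·0.1564 + 4·0.161 + 6·0.1426 + 4·0.1836 + 16·0.189 + 24·0.1674
 = 0.1564 + 0.644 + 0.8556 + 0.7344 + 3.024 + 4.0176
 = 9.432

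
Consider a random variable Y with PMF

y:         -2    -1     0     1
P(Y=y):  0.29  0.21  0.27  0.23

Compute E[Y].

E[Y] = Σ y·P(Y=y)
 = (-2)·0.29 + (-1)·0.21 + 0·0.27 + 1·0.23
 = (-0.58) + (-0.21) + 0 + 0.23
 = -0.56

-0.56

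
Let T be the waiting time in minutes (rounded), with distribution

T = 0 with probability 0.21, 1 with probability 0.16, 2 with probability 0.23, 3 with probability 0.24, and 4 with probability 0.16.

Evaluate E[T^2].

5.8

E[T^2] = Σ t^2·P(T=t)
 = 0·0.21 + 1·0.16 + 4·0.23 + 9·0.24 + 16·0.16
 = 0 + 0.16 + 0.92 + 2.16 + 2.56
 = 5.8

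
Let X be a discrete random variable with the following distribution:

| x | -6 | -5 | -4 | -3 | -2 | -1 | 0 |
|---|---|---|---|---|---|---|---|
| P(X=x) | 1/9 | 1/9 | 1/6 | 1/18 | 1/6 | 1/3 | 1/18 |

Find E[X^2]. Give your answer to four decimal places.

10.9444

E[X^2] = Σ x^2·P(X=x)
 = 36·1/9 + 25·1/9 + 16·1/6 + 9·1/18 + 4·1/6 + 1·1/3 + 0·1/18
 = 4 + 25/9 + 8/3 + 1/2 + 2/3 + 1/3 + 0
 = 197/18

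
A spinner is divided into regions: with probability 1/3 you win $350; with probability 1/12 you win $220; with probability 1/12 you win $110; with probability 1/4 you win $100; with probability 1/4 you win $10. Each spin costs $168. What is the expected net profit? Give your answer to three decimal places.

3.667

E[payout] = 350·1/3 + 220·1/12 + 110·1/12 + 100·1/4 + 10·1/4
 = 350/3 + 55/3 + 55/6 + 25 + 5/2
 = 515/3
Net = 515/3 - 168 = 11/3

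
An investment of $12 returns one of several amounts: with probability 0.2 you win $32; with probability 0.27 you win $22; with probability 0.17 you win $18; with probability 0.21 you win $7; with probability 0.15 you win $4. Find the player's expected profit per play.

5.47

E[payout] = 32·0.2 + 22·0.27 + 18·0.17 + 7·0.21 + 4·0.15
 = 6.4 + 5.94 + 3.06 + 1.47 + 0.6
 = 17.47
Net = 17.47 - 12 = 5.47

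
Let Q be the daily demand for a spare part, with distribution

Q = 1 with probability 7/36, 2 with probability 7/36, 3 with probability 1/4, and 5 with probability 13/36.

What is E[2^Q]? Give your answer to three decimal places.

14.722

E[2^Q] = Σ 2^q·P(Q=q)
 = 2·7/36 + 4·7/36 + 8·1/4 + 32·13/36
 = 7/18 + 7/9 + 2 + 104/9
 = 265/18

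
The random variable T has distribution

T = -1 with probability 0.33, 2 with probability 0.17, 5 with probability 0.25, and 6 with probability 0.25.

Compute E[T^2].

16.26

E[T^2] = Σ t^2·P(T=t)
 = 1·0.33 + 4·0.17 + 25·0.25 + 36·0.25
 = 0.33 + 0.68 + 6.25 + 9
 = 16.26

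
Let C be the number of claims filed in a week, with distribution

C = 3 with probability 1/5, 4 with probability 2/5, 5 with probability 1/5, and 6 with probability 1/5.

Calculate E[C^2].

E[C^2] = Σ c^2·P(C=c)
 = 9·1/5 + 16·2/5 + 25·1/5 + 36·1/5
 = 9/5 + 32/5 + 5 + 36/5
 = 102/5

20.4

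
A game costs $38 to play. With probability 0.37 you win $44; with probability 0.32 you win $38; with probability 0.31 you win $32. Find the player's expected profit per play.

E[payout] = 44·0.37 + 38·0.32 + 32·0.31
 = 16.28 + 12.16 + 9.92
 = 38.36
Net = 38.36 - 38 = 0.36

0.36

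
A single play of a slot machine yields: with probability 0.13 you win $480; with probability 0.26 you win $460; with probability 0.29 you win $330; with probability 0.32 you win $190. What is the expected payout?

338.5

E[payout] = 480·0.13 + 460·0.26 + 330·0.29 + 190·0.32
 = 62.4 + 119.6 + 95.7 + 60.8
 = 338.5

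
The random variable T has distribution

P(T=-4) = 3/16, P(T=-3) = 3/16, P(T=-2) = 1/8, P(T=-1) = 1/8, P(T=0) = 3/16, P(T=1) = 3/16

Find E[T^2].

E[T^2] = Σ t^2·P(T=t)
 = 16·3/16 + 9·3/16 + 4·1/8 + 1·1/8 + 0·3/16 + 1·3/16
 = 3 + 27/16 + 1/2 + 1/8 + 0 + 3/16
 = 11/2

5.5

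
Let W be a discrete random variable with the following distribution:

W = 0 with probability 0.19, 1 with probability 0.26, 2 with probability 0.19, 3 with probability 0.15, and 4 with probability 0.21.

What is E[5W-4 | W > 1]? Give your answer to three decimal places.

P(W > 1) = 0.19 + 0.15 + 0.21 = 0.55.
E[5W-4 | W > 1] = [6·0.19 + 11·0.15 + 16·0.21] / 0.55
 = 6.15 / 0.55
 = 123/11

11.182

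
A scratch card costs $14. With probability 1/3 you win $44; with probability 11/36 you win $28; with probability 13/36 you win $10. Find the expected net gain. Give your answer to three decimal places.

12.833

E[payout] = 44·1/3 + 28·11/36 + 10·13/36
 = 44/3 + 77/9 + 65/18
 = 161/6
Net = 161/6 - 14 = 77/6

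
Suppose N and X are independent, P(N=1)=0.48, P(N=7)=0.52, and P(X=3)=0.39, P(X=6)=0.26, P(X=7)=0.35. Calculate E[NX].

21.3416

E[NX] = Σ_n Σ_x nx · P(N=n)P(X=x)
 = 3·0.1872 + 6·0.1248 + 7·0.168 + 21·0.2028 + 42·0.1352 + 49·0.182
 = 0.5616 + 0.7488 + 1.176 + 4.2588 + 5.6784 + 8.918
 = 21.3416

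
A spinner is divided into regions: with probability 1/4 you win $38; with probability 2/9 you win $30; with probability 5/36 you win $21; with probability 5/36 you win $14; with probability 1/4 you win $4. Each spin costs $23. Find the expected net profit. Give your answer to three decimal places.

-0.972

E[payout] = 38·1/4 + 30·2/9 + 21·5/36 + 14·5/36 + 4·1/4
 = 19/2 + 20/3 + 35/12 + 35/18 + 1
 = 793/36
Net = 793/36 - 23 = -35/36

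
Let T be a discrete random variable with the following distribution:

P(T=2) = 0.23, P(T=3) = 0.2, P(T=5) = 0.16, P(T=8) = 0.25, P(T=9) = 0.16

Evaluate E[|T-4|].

E[|T-4|] = Σ |t-4|·P(T=t)
 = 2·0.23 + 1·0.2 + 1·0.16 + 4·0.25 + 5·0.16
 = 0.46 + 0.2 + 0.16 + 1 + 0.8
 = 2.62

2.62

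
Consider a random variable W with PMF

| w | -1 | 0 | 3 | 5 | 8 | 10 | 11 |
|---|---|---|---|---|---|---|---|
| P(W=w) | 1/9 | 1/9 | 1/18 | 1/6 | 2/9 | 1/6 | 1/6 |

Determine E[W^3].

E[W^3] = Σ w^3·P(W=w)
 = (-1)·1/9 + 0·1/9 + 27·1/18 + 125·1/6 + 512·2/9 + 1000·1/6 + 1331·1/6
 = (-1/9) + 0 + 3/2 + 125/6 + 1024/9 + 500/3 + 1331/6
 = 1049/2

524.5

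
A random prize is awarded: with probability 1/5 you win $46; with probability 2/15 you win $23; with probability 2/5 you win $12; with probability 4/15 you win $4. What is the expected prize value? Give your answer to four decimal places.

18.1333

E[payout] = 46·1/5 + 23·2/15 + 12·2/5 + 4·4/15
 = 46/5 + 46/15 + 24/5 + 16/15
 = 272/15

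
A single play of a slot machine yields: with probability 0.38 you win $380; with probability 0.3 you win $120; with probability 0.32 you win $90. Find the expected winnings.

E[payout] = 380·0.38 + 120·0.3 + 90·0.32
 = 144.4 + 36 + 28.8
 = 209.2

209.2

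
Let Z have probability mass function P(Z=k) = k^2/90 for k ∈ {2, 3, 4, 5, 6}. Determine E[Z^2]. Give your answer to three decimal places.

E[Z^2] = Σ z^2·P(Z=z)
 = 4·2/45 + 9·1/10 + 16·8/45 + 25·5/18 + 36·2/5
 = 8/45 + 9/10 + 128/45 + 125/18 + 72/5
 = 379/15

25.267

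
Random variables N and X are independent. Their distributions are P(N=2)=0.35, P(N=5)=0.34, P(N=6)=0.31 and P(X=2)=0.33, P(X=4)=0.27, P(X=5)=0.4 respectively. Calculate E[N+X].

E[N+X] = Σ_n Σ_x (n+x) · P(N=n)P(X=x)
 = 4·0.1155 + 6·0.0945 + 7·0.14 + 7·0.1122 + 9·0.0918 + 10·0.136 + 8·0.1023 + 10·0.0837 + 11·0.124
 = 0.462 + 0.567 + 0.98 + 0.7854 + 0.8262 + 1.36 + 0.8184 + 0.837 + 1.364
 = 8

8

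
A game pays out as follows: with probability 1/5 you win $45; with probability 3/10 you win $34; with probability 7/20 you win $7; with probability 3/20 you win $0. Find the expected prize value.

E[payout] = 45·1/5 + 34·3/10 + 7·7/20 + 0·3/20
 = 9 + 51/5 + 49/20 + 0
 = 433/20

21.65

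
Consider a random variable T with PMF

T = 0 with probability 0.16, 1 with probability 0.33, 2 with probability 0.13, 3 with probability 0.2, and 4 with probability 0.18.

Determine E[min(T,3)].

1.73

E[min(T,3)] = Σ min(t,3)·P(T=t)
 = 0·0.16 + 1·0.33 + 2·0.13 + 3·0.2 + 3·0.18
 = 0 + 0.33 + 0.26 + 0.6 + 0.54
 = 1.73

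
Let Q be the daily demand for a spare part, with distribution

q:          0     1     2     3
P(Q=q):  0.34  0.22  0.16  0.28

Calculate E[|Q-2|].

E[|Q-2|] = Σ |q-2|·P(Q=q)
 = 2·0.34 + 1·0.22 + 0·0.16 + 1·0.28
 = 0.68 + 0.22 + 0 + 0.28
 = 1.18

1.18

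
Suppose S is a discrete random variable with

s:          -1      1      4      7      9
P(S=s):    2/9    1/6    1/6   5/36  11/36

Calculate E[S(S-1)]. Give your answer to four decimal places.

30.2778

E[S(S-1)] = Σ s(s-1)·P(S=s)
 = 2·2/9 + 0·1/6 + 12·1/6 + 42·5/36 + 72·11/36
 = 4/9 + 0 + 2 + 35/6 + 22
 = 545/18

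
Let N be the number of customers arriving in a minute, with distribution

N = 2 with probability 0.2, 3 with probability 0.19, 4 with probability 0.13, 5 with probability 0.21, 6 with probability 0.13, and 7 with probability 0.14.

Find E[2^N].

E[2^N] = Σ 2^n·P(N=n)
 = 4·0.2 + 8·0.19 + 16·0.13 + 32·0.21 + 64·0.13 + 128·0.14
 = 0.8 + 1.52 + 2.08 + 6.72 + 8.32 + 17.92
 = 37.36

37.36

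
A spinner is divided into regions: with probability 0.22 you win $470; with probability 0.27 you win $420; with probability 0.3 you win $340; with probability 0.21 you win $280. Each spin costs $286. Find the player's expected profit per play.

91.6

E[payout] = 470·0.22 + 420·0.27 + 340·0.3 + 280·0.21
 = 103.4 + 113.4 + 102 + 58.8
 = 377.6
Net = 377.6 - 286 = 91.6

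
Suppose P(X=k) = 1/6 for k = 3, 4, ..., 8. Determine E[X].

E[X] = Σ x·P(X=x)
 = 3·1/6 + 4·1/6 + 5·1/6 + 6·1/6 + 7·1/6 + 8·1/6
 = 1/2 + 2/3 + 5/6 + 1 + 7/6 + 4/3
 = 11/2

5.5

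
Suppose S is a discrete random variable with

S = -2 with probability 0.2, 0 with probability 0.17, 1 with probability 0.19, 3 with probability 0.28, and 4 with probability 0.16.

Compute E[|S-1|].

E[|S-1|] = Σ |s-1|·P(S=s)
 = 3·0.2 + 1·0.17 + 0·0.19 + 2·0.28 + 3·0.16
 = 0.6 + 0.17 + 0 + 0.56 + 0.48
 = 1.81

1.81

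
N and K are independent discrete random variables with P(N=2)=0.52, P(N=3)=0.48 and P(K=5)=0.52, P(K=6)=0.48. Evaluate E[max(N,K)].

E[max(N,K)] = Σ_n Σ_k max(n,k) · P(N=n)P(K=k)
 = 5·0.2704 + 6·0.2496 + 5·0.2496 + 6·0.2304
 = 1.352 + 1.4976 + 1.248 + 1.3824
 = 5.48

5.48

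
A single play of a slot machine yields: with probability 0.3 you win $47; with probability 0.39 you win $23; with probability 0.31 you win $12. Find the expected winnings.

26.79

E[payout] = 47·0.3 + 23·0.39 + 12·0.31
 = 14.1 + 8.97 + 3.72
 = 26.79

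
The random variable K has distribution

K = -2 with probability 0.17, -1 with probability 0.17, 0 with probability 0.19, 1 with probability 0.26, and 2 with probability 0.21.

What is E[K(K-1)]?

1.78

E[K(K-1)] = Σ k(k-1)·P(K=k)
 = 6·0.17 + 2·0.17 + 0·0.19 + 0·0.26 + 2·0.21
 = 1.02 + 0.34 + 0 + 0 + 0.42
 = 1.78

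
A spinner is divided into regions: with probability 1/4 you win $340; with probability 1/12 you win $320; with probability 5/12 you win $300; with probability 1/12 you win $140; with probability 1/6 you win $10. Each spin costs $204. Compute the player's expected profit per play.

46

E[payout] = 340·1/4 + 320·1/12 + 300·5/12 + 140·1/12 + 10·1/6
 = 85 + 80/3 + 125 + 35/3 + 5/3
 = 250
Net = 250 - 204 = 46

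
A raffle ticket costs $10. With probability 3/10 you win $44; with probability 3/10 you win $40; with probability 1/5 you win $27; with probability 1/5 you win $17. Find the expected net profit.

E[payout] = 44·3/10 + 40·3/10 + 27·1/5 + 17·1/5
 = 66/5 + 12 + 27/5 + 17/5
 = 34
Net = 34 - 10 = 24

24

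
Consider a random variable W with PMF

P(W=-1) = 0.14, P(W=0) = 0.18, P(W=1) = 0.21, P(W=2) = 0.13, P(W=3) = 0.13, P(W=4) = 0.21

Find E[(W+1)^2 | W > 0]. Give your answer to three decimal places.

13.735

P(W > 0) = 0.21 + 0.13 + 0.13 + 0.21 = 0.68.
E[(W+1)^2 | W > 0] = [4·0.21 + 9·0.13 + 16·0.13 + 25·0.21] / 0.68
 = 9.34 / 0.68
 = 467/34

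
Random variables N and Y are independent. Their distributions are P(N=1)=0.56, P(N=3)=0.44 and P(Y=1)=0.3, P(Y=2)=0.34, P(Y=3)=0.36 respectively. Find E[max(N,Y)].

E[max(N,Y)] = Σ_n Σ_y max(n,y) · P(N=n)P(Y=y)
 = 1·0.168 + 2·0.1904 + 3·0.2016 + 3·0.132 + 3·0.1496 + 3·0.1584
 = 0.168 + 0.3808 + 0.6048 + 0.396 + 0.4488 + 0.4752
 = 2.4736

2.4736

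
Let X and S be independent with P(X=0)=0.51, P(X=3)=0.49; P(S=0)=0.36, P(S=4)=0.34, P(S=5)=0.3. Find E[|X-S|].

2.4484

E[|X-S|] = Σ_x Σ_s |x-s| · P(X=x)P(S=s)
 = 0·0.1836 + 4·0.1734 + 5·0.153 + 3·0.1764 + 1·0.1666 + 2·0.147
 = 0 + 0.6936 + 0.765 + 0.5292 + 0.1666 + 0.294
 = 2.4484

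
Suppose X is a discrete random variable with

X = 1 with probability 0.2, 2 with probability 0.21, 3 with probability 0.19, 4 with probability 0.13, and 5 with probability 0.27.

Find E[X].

E[X] = Σ x·P(X=x)
 = 1·0.2 + 2·0.21 + 3·0.19 + 4·0.13 + 5·0.27
 = 0.2 + 0.42 + 0.57 + 0.52 + 1.35
 = 3.06

3.06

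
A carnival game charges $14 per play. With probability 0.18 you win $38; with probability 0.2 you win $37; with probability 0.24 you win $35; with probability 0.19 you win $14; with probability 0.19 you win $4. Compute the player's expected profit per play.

12.06

E[payout] = 38·0.18 + 37·0.2 + 35·0.24 + 14·0.19 + 4·0.19
 = 6.84 + 7.4 + 8.4 + 2.66 + 0.76
 = 26.06
Net = 26.06 - 14 = 12.06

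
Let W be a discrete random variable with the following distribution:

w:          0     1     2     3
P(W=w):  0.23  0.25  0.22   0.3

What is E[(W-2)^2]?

1.47

E[(W-2)^2] = Σ (w-2)^2·P(W=w)
 = 4·0.23 + 1·0.25 + 0·0.22 + 1·0.3
 = 0.92 + 0.25 + 0 + 0.3
 = 1.47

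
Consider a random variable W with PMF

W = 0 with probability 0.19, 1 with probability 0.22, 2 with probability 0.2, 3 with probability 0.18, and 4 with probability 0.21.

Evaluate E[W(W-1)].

E[W(W-1)] = Σ w(w-1)·P(W=w)
 = 0·0.19 + 0·0.22 + 2·0.2 + 6·0.18 + 12·0.21
 = 0 + 0 + 0.4 + 1.08 + 2.52
 = 4

4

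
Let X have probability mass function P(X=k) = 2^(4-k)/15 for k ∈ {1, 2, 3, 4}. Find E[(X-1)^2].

E[(X-1)^2] = Σ (x-1)^2·P(X=x)
 = 0·8/15 + 1·4/15 + 4·2/15 + 9·1/15
 = 0 + 4/15 + 8/15 + 3/5
 = 7/5

1.4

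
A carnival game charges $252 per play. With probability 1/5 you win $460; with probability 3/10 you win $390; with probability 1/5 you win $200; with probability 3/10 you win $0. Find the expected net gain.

-3

E[payout] = 460·1/5 + 390·3/10 + 200·1/5 + 0·3/10
 = 92 + 117 + 40 + 0
 = 249
Net = 249 - 252 = -3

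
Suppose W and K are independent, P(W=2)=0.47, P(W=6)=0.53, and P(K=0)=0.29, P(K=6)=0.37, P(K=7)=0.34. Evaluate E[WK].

E[WK] = Σ_w Σ_k wk · P(W=w)P(K=k)
 = 0·0.1363 + 12·0.1739 + 14·0.1598 + 0·0.1537 + 36·0.1961 + 42·0.1802
 = 0 + 2.0868 + 2.2372 + 0 + 7.0596 + 7.5684
 = 18.952

18.952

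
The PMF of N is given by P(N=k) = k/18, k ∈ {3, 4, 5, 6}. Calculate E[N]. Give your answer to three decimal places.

4.778

E[N] = Σ n·P(N=n)
 = 3·1/6 + 4·2/9 + 5·5/18 + 6·1/3
 = 1/2 + 8/9 + 25/18 + 2
 = 43/9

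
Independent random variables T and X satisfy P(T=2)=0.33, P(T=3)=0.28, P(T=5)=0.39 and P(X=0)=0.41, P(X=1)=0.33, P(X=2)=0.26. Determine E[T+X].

4.3

E[T+X] = Σ_t Σ_x (t+x) · P(T=t)P(X=x)
 = 2·0.1353 + 3·0.1089 + 4·0.0858 + 3·0.1148 + 4·0.0924 + 5·0.0728 + 5·0.1599 + 6·0.1287 + 7·0.1014
 = 0.2706 + 0.3267 + 0.3432 + 0.3444 + 0.3696 + 0.364 + 0.7995 + 0.7722 + 0.7098
 = 4.3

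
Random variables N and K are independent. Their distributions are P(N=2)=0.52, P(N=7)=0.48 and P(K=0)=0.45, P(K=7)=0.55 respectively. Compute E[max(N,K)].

5.83

E[max(N,K)] = Σ_n Σ_k max(n,k) · P(N=n)P(K=k)
 = 2·0.234 + 7·0.286 + 7·0.216 + 7·0.264
 = 0.468 + 2.002 + 1.512 + 1.848
 = 5.83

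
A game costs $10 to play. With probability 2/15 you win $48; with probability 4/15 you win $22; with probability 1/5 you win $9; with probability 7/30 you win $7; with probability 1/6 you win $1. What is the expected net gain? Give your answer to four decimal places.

5.8667

E[payout] = 48·2/15 + 22·4/15 + 9·1/5 + 7·7/30 + 1·1/6
 = 32/5 + 88/15 + 9/5 + 49/30 + 1/6
 = 238/15
Net = 238/15 - 10 = 88/15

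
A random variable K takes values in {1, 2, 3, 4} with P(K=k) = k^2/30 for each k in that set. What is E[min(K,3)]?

2.8

E[min(K,3)] = Σ min(k,3)·P(K=k)
 = 1·1/30 + 2·2/15 + 3·3/10 + 3·8/15
 = 1/30 + 4/15 + 9/10 + 8/5
 = 14/5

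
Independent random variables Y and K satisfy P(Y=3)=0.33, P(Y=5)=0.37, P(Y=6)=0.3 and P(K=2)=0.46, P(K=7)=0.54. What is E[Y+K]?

E[Y+K] = Σ_y Σ_k (y+k) · P(Y=y)P(K=k)
 = 5·0.1518 + 10·0.1782 + 7·0.1702 + 12·0.1998 + 8·0.138 + 13·0.162
 = 0.759 + 1.782 + 1.1914 + 2.3976 + 1.104 + 2.106
 = 9.34

9.34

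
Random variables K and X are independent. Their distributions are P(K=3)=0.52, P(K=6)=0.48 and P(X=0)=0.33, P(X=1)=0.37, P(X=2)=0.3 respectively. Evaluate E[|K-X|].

E[|K-X|] = Σ_k Σ_x |k-x| · P(K=k)P(X=x)
 = 3·0.1716 + 2·0.1924 + 1·0.156 + 6·0.1584 + 5·0.1776 + 4·0.144
 = 0.5148 + 0.3848 + 0.156 + 0.9504 + 0.888 + 0.576
 = 3.47

3.47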